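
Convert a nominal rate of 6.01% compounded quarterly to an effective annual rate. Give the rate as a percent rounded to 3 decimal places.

One year is 4 periods at 0.015025 each: (1 + 0.015025)^4 ≈ 1.061468.
EAR = 1.061468 − 1 ≈ 6.14681%.

6.147%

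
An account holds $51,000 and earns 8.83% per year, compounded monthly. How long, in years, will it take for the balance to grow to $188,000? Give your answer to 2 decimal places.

14.83 years

We need (1 + 0.00735833)^(12t) = 3.6863, so 12t = ln 3.6863 / ln 1.007358 ≈ 177.9493.
t ≈ 177.9493/12 = 14.8291 years.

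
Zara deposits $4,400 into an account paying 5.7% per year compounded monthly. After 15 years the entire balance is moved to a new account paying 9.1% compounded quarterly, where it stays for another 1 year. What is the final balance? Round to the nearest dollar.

$11,297

After 15 years at 5.7%: 4,400 × 2.3466195015 ≈ 10,325.1258.
Then 1 years at 9.1%: 10,325.1258 × 1.0941527411 ≈ 11,297.2647.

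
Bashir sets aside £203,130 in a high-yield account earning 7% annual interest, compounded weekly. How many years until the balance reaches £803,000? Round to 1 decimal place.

19.6 years

We need (1 + 0.00134615)^(52t) = 3.9531, so 52t = ln 3.9531 / ln 1.001346 ≈ 1021.7506.
t ≈ 1021.7506/52 = 19.6490 years.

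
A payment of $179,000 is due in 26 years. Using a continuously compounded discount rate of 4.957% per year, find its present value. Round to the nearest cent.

P = A·e^(−rt) = 179,000·e^(−1.28882).
e^(−1.28882) ≈ 0.275595794333, so P ≈ 49,331.6472.

$49,331.65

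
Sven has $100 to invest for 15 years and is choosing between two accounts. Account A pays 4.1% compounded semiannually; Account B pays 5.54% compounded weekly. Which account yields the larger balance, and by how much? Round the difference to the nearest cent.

Account A growth factor: (1 + 0.0205)^30 ≈ 1.83818946; balance ≈ 183.8189.
Account B growth factor: (1 + 0.0554/52)^780 ≈ 2.29459796; balance ≈ 229.4598.
Account B is larger by 45.6408.

Account B, by $45.64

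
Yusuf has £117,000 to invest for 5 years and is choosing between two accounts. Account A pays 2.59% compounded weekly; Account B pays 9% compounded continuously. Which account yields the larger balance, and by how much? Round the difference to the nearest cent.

Account A growth factor: (1 + 0.0259/52)^260 ≈ 1.13822241484; balance ≈ 133,172.0225.
Account B growth factor: e^(0.09·5) = e^0.45 ≈ 1.56831218549; balance ≈ 183,492.5257.
Account B is larger by 50,320.5032.

Account B, by £50,320.50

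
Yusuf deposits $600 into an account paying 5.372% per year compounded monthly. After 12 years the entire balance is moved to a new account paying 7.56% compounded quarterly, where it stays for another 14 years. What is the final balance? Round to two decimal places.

$3,257.30

Phase 1: 600·(1 + 0.05372/12)^144 ≈ 1,141.5372.
Phase 2: 1,141.5372·(1 + 0.0189)^56 ≈ 3,257.2984.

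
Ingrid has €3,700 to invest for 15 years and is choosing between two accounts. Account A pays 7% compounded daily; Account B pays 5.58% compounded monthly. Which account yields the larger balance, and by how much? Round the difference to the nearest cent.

Account A growth factor: (1 + 0.07/365)^5475 ≈ 2.8573634469; balance ≈ 10,572.2448.
Account B growth factor: (1 + 0.00465)^180 ≈ 2.304952311; balance ≈ 8,528.3235.
Account A is larger by 2,043.9212.

Account A, by €2,043.92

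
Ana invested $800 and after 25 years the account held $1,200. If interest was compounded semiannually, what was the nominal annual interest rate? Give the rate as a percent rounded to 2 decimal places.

(1 + r/2)^50 = 1,200/800 = 1.5.
1 + r/2 = 1.5^(1/50) ≈ 1.008142, so r/2 ≈ 0.00814227.
r ≈ 2·0.00814227 = 1.62845%.

1.63%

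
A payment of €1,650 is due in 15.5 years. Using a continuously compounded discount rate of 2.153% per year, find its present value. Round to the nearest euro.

P = A·e^(−rt) = 1,650·e^(−0.333715).
e^(−0.333715) ≈ 0.7162578866, so P ≈ 1,181.8255.

€1,182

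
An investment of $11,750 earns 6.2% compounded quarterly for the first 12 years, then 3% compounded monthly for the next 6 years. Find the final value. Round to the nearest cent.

$29,427.26

Phase 1: 11,750·(1 + 0.0155)^48 ≈ 24,585.2369.
Phase 2: 24,585.2369·(1 + 0.0025)^72 ≈ 29,427.2617.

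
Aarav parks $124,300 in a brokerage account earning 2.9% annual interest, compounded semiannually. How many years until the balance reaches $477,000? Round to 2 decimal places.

We need (1 + 0.0145)^(2t) = 3.8375, so 2t = ln 3.8375 / ln 1.0145 ≈ 93.4169.
t ≈ 93.4169/2 = 46.7084 years.

46.71 years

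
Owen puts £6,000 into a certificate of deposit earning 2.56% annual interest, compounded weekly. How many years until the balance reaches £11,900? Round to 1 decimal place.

(1 + 0.000492308)^(52t) = 11,900/6,000 = 1.9833.
52t·ln(1 + 0.000492308) = ln(1.9833); 52t = 0.68478/0.000492187 ≈ 1391.2996.
t ≈ 26.7558 years.

26.8 years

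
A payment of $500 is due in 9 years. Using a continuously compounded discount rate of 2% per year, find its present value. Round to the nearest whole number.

P = A·e^(−rt) = 500·e^(−0.18).
e^(−0.18) ≈ 0.835270211, so P ≈ 417.6351.

$418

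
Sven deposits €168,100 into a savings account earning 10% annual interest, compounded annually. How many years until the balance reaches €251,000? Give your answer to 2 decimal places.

4.21 years

We need (1 + 0.1)^t = 1.4932, so t = ln 1.4932 / ln 1.1 ≈ 4.2062.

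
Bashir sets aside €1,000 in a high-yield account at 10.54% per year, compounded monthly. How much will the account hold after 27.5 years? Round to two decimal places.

Periodic rate = 10.54%/12 = 0.00878333; periods = 12·27.5 = 330.
A = 1,000·(1 + 0.1054/12)^330 ≈ 1,000·17.918698981 ≈ 17,918.6990.

€17,918.70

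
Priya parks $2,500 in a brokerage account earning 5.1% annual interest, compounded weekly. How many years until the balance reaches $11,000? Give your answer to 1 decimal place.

29.1 years

(1 + 0.000980769)^(52t) = 11,000/2,500 = 4.4.
52t·ln(1 + 0.000980769) = ln(4.4); 52t = 1.4816/0.000980289 ≈ 1511.3963.
t ≈ 29.0653 years.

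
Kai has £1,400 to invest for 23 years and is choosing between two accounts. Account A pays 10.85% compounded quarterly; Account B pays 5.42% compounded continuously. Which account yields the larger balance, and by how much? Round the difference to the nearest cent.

Account A, by £11,553.83

A: (1 + 0.027125)^92 ≈ 11.731231317, so 1,400 × 11.731231317 ≈ 16,423.7238.
B: e^(0.0542·23) = e^1.2466 ≈ 3.478495943, so 1,400 × 3.478495943 ≈ 4,869.8943.
Difference ≈ 11,553.8295 in favor of A.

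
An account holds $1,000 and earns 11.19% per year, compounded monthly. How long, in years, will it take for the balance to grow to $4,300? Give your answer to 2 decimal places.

13.10 years

(1 + 0.009325)^(12t) = 4,300/1,000 = 4.3.
12t·ln(1 + 0.009325) = ln(4.3); 12t = 1.4586/0.00928179 ≈ 157.1480.
t ≈ 13.0957 years.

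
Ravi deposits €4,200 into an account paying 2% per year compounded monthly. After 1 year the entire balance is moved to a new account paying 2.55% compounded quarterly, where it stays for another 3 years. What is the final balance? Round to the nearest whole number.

After 1 years at 2%: 4,200 × 1.020184356 ≈ 4,284.7743.
Then 3 years at 2.55%: 4,284.7743 × 1.079240106 ≈ 4,624.3003.

€4,624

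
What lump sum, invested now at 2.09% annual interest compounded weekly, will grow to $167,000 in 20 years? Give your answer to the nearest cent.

Growth factor = (1 + 0.0209/52)^1040 ≈ 1.51879312168.
P = 167,000/1.51879312168 ≈ 109,955.7258.

$109,955.73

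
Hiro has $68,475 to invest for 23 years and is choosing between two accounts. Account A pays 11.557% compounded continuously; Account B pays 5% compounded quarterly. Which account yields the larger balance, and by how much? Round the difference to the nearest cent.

A: e^(0.11557·23) = e^2.65811 ≈ 14.2692946301, so 68,475 × 14.2692946301 ≈ 977,089.9498.
B: (1 + 0.0125)^92 ≈ 3.13576084954, so 68,475 × 3.13576084954 ≈ 214,721.2242.
Difference ≈ 762,368.7256 in favor of A.

Account A, by $762,368.73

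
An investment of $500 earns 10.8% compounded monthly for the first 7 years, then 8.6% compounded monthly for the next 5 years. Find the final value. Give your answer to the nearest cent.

$1,628.95

After 7 years at 10.8%: 500 × 2.122550168 ≈ 1,061.2751.
Then 5 years at 8.6%: 1,061.2751 × 1.534901929 ≈ 1,628.9532.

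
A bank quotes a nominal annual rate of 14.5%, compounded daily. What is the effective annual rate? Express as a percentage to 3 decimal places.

15.601%

EAR = (1 + 14.5%/365)^365 − 1 = (1 + 0.00039726)^365 − 1.
(1 + 0.00039726)^365 ≈ 1.156006, so EAR ≈ 15.60063%.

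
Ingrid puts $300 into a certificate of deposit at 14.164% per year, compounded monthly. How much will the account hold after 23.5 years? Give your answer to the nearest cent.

$8,207.73

Growth factor = (1 + 0.14164/12)^282 ≈ 27.35910244.
A ≈ 300 × 27.35910244 ≈ 8,207.7307.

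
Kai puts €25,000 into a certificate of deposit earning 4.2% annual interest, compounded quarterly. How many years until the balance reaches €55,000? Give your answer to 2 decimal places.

18.87 years

We need (1 + 0.0105)^(4t) = 2.2, so 4t = ln 2.2 / ln 1.0105 ≈ 75.4847.
t ≈ 75.4847/4 = 18.8712 years.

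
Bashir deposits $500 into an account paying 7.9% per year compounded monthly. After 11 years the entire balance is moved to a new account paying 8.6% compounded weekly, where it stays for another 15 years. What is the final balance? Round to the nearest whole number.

$4,314

Phase 1: 500·(1 + 0.079/12)^132 ≈ 1,188.8719.
Phase 2: 1,188.8719·(1 + 0.086/52)^780 ≈ 4,314.3182.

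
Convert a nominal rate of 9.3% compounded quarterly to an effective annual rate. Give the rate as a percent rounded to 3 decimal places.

9.629%

One year is 4 periods at 0.02325 each: (1 + 0.02325)^4 ≈ 1.096294.
EAR = 1.096294 − 1 ≈ 9.62939%.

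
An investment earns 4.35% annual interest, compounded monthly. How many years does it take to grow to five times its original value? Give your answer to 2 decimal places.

(1 + 0.003625)^(12t) = 5.
12t = ln 5 / ln(1 + 0.003625) ≈ 1.6094/0.00361845 ≈ 444.7871.
t ≈ 37.0656.

37.07 years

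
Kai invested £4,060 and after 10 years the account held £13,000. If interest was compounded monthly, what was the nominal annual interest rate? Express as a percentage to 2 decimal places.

(1 + r/12)^120 = 13,000/4,060 = 3.20197.
1 + r/12 = 3.20197^(1/120) ≈ 1.009745, so r/12 ≈ 0.00974523.
r ≈ 12·0.00974523 = 11.69428%.

11.69%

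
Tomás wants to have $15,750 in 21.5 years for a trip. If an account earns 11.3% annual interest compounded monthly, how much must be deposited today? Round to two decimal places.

$1,403.13

Growth factor = (1 + 0.113/12)^258 ≈ 11.224876279.
P = 15,750/11.224876279 ≈ 1,403.1335.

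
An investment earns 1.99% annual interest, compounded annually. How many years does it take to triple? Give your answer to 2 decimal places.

(1 + 0.0199)^t = 3.
t = ln 3 / ln(1 + 0.0199) ≈ 1.0986/0.0197046 ≈ 55.7541.

55.75 years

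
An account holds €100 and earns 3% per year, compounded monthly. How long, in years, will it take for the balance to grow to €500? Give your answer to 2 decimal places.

53.71 years

We need (1 + 0.0025)^(12t) = 5, so 12t = ln 5 / ln 1.0025 ≈ 644.5795.
t ≈ 644.5795/12 = 53.7150 years.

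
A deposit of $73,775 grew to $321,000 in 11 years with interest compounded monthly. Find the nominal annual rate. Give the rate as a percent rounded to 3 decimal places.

The 132-period growth factor is 321,000/73,775 = 4.35107.
r/12 = 4.35107^(1/132) − 1 ≈ 0.0112018, so r ≈ 12·0.0112018 = 13.44220%.

13.442%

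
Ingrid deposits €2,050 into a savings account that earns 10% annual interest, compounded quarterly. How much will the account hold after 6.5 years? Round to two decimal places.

€3,895.60

Periodic rate = 10%/4 = 0.025; periods = 4·6.5 = 26.
A = 2,050·(1 + 0.025)^26 ≈ 2,050·1.900292701 ≈ 3,895.6000.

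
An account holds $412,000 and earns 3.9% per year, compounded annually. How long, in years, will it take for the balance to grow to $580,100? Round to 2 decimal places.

(1 + 0.039)^t = 580,100/412,000 = 1.408.
t·ln(1 + 0.039) = ln(1.408); t = 0.34218/0.0382587 ≈ 8.9438.

8.94 years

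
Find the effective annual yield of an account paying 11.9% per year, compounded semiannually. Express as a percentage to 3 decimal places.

12.254%

EAR = (1 + 11.9%/2)^2 − 1 = (1 + 0.0595)^2 − 1.
(1 + 0.0595)^2 ≈ 1.12254, so EAR ≈ 12.25403%.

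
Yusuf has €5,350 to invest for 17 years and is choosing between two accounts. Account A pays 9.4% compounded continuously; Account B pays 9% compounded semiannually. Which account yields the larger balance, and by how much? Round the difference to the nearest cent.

Account A, by €2,550.74

A: e^(0.094·17) = e^1.598 ≈ 4.943136259, so 5,350 × 4.943136259 ≈ 26,445.7790.
B: (1 + 0.045)^34 ≈ 4.4663615407, so 5,350 × 4.4663615407 ≈ 23,895.0342.
Difference ≈ 2,550.7447 in favor of A.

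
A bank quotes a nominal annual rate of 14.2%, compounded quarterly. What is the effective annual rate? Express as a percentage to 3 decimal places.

14.974%

One year is 4 periods at 0.0355 each: (1 + 0.0355)^4 ≈ 1.149742.
EAR = 1.149742 − 1 ≈ 14.97420%.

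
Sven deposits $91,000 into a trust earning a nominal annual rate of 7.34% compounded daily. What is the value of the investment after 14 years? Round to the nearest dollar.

Periodic rate = 7.34%/365 = 0.000201096; periods = 365·14 = 5110.
A = 91,000·(1 + 0.0734/365)^5110 ≈ 91,000·2.79406266997 ≈ 254,259.7030.

$254,260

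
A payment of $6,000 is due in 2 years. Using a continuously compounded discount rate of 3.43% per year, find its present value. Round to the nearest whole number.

$5,602

P = A·e^(−rt) = 6,000·e^(−0.0686).
e^(−0.0686) ≈ 0.9337000854, so P ≈ 5,602.2005.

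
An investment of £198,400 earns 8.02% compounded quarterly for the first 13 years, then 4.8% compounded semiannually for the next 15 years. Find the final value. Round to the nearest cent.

£1,134,635.31

After 13 years at 8.02%: 198,400 × 2.80747520681 ≈ 557,003.0810.
Then 15 years at 4.8%: 557,003.0810 × 2.037035976334 ≈ 1,134,635.3150.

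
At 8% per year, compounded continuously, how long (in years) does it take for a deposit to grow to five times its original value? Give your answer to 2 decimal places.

e^(0.08t) = 5, so 0.08t = ln 5 ≈ 1.6094.
t ≈ 1.6094/0.08 ≈ 20.1180.

20.12 years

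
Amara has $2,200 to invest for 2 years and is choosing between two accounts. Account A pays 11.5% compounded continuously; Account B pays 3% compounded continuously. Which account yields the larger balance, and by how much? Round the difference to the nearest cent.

Account A, by $432.88

A: e^(0.115·2) = e^0.23 ≈ 1.25860001, so 2,200 × 1.25860001 ≈ 2,768.9200.
B: e^(0.03·2) = e^0.06 ≈ 1.061836547, so 2,200 × 1.061836547 ≈ 2,336.0404.
Difference ≈ 432.8796 in favor of A.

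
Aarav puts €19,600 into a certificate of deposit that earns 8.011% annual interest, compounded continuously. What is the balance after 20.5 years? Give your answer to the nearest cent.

A = P·e^(rt) = 19,600·e^(0.08011·20.5) = 19,600·e^1.642255.
e^1.642255 ≈ 5.16680753643, so A ≈ 101,269.4277.

€101,269.43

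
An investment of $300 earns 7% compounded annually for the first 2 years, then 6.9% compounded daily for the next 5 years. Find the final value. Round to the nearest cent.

After 2 years at 7%: 300 × 1.1449 ≈ 343.4700.
Then 5 years at 6.9%: 343.4700 × 1.41194388 ≈ 484.9604.

$484.96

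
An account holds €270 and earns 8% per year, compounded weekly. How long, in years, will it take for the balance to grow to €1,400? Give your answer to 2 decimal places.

We need (1 + 0.00153846)^(52t) = 5.1852, so 52t = ln 5.1852 / ln 1.001538 ≈ 1070.5963.
t ≈ 1070.5963/52 = 20.5884 years.

20.59 years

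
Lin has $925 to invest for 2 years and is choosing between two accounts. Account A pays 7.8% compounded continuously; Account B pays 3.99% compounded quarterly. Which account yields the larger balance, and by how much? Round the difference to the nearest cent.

Account A, by $79.72

Account A growth factor: e^(0.078·2) = e^0.156 ≈ 1.168826203; balance ≈ 1,081.1642.
Account B growth factor: (1 + 0.009975)^8 ≈ 1.082642297; balance ≈ 1,001.4441.
Account A is larger by 79.7201.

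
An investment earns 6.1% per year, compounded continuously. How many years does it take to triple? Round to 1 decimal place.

18.0 years

e^(0.061t) = 3, so 0.061t = ln 3 ≈ 1.0986.
t ≈ 1.0986/0.061 ≈ 18.0100.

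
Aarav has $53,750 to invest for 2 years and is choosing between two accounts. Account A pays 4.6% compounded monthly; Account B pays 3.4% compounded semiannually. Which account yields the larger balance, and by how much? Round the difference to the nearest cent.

A: (1 + 0.046/12)^24 ≈ 1.096172006, so 53,750 × 1.096172006 ≈ 58,919.2453.
B: (1 + 0.017)^4 ≈ 1.0697537355, so 53,750 × 1.0697537355 ≈ 57,499.2633.
Difference ≈ 1,419.9820 in favor of A.

Account A, by $1,419.98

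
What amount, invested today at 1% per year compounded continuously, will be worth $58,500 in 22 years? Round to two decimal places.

P = A·e^(−rt) = 58,500·e^(−0.22).
e^(−0.22) ≈ 0.80251879796, so P ≈ 46,947.3497.

$46,947.35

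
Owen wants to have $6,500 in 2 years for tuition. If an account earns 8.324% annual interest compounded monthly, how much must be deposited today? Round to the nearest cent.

$5,506.32

Growth factor = (1 + 0.08324/12)^24 ≈ 1.180461246.
P = 6,500/1.180461246 ≈ 5,506.3222.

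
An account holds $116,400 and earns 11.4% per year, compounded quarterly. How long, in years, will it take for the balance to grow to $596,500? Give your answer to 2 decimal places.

14.54 years

(1 + 0.0285)^(4t) = 596,500/116,400 = 5.1246.
4t·ln(1 + 0.0285) = ln(5.1246); 4t = 1.634/0.0281014 ≈ 58.1482.
t ≈ 14.5370 years.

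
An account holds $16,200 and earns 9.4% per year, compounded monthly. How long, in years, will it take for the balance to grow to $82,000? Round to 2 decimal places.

We need (1 + 0.00783333)^(12t) = 5.0617, so 12t = ln 5.0617 / ln 1.007833 ≈ 207.8364.
t ≈ 207.8364/12 = 17.3197 years.

17.32 years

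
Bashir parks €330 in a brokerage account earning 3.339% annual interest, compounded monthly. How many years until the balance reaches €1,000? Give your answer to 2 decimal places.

(1 + 0.0027825)^(12t) = 1,000/330 = 3.0303.
12t·ln(1 + 0.0027825) = ln(3.0303); 12t = 1.1087/0.00277864 ≈ 398.9953.
t ≈ 33.2496 years.

33.25 years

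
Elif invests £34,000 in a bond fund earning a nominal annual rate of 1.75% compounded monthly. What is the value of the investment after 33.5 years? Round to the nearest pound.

Growth factor = (1 + 0.0175/12)^402 ≈ 1.7964687656.
A ≈ 34,000 × 1.7964687656 ≈ 61,079.9380.

£61,080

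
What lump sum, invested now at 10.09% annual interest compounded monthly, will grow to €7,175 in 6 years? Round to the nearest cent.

€3,926.44

Periodic rate = 10.09%/12 = 0.00840833; 72 periods.
P = 7,175/(1 + 0.1009/12)^72 ≈ 7,175/1.827353921 ≈ 3,926.4424.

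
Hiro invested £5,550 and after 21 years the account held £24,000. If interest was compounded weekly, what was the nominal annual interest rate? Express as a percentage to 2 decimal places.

(1 + r/52)^1092 = 24,000/5,550 = 4.32432.
1 + r/52 = 4.32432^(1/1092) ≈ 1.001342, so r/52 ≈ 0.00134179.
r ≈ 52·0.00134179 = 6.97732%.

6.98%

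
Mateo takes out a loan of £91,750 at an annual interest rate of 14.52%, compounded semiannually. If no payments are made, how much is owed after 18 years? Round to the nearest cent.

£1,143,843.50

Periodic rate = 14.52%/2 = 0.0726; periods = 2·18 = 36.
A = 91,750·(1 + 0.0726)^36 ≈ 91,750·12.46695909631 ≈ 1,143,843.4971.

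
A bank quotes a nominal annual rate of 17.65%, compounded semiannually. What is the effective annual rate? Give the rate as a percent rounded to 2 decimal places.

EAR = (1 + 17.65%/2)^2 − 1 = (1 + 0.08825)^2 − 1.
(1 + 0.08825)^2 ≈ 1.184288, so EAR ≈ 18.42881%.

18.43%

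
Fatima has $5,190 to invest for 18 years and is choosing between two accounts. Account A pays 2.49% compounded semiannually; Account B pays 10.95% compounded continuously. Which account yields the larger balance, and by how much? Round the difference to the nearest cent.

Account B, by $29,150.59

Account A growth factor: (1 + 0.01245)^36 ≈ 1.561165876; balance ≈ 8,102.4509.
Account B growth factor: e^(0.1095·18) = e^1.971 ≈ 7.1778507514; balance ≈ 37,253.0454.
Account B is larger by 29,150.5945.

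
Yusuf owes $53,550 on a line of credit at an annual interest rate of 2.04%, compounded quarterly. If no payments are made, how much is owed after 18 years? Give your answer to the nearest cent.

$77,237.31

Periodic rate = 2.04%/4 = 0.0051; periods = 4·18 = 72.
A = 53,550·(1 + 0.0051)^72 ≈ 53,550·1.4423400242 ≈ 77,237.3083.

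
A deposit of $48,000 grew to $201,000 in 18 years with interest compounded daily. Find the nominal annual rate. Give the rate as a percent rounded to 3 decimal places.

7.957%

(1 + r/365)^6570 = 201,000/48,000 = 4.1875.
1 + r/365 = 4.1875^(1/6570) ≈ 1.000218, so r/365 ≈ 0.000218.
r ≈ 365·0.000218 = 7.95700%.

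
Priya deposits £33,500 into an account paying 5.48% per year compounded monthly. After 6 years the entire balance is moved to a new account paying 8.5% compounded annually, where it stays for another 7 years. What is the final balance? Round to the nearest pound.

Phase 1: 33,500·(1 + 0.0548/12)^72 ≈ 46,506.7264.
Phase 2: 46,506.7264·(1 + 0.085)^7 ≈ 82,323.5212.

£82,324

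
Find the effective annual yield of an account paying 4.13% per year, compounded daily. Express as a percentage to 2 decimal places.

4.22%

One year is 365 periods at 0.000113151 each: (1 + 0.000113151)^365 ≈ 1.042162.
EAR = 1.042162 − 1 ≈ 4.21623%.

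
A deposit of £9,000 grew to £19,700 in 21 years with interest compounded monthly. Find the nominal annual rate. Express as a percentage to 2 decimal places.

(1 + r/12)^252 = 19,700/9,000 = 2.18889.
1 + r/12 = 2.18889^(1/252) ≈ 1.003114, so r/12 ≈ 0.00311354.
r ≈ 12·0.00311354 = 3.73625%.

3.74%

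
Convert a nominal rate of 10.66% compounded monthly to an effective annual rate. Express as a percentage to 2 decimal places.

EAR = (1 + 10.66%/12)^12 − 1 = (1 + 0.00888333)^12 − 1.
(1 + 0.00888333)^12 ≈ 1.111966, so EAR ≈ 11.19656%.

11.20%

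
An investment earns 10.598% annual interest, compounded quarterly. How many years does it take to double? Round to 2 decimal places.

6.63 years

(1 + 0.026495)^(4t) = 2.
4t = ln 2 / ln(1 + 0.026495) ≈ 0.69315/0.0261501 ≈ 26.5065.
t ≈ 6.6266.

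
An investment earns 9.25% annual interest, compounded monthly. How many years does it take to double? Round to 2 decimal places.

(1 + 0.00770833)^(12t) = 2.
12t = ln 2 / ln(1 + 0.00770833) ≈ 0.69315/0.00767878 ≈ 90.2679.
t ≈ 7.5223.

7.52 years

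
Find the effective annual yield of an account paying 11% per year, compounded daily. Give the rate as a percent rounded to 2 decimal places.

EAR = (1 + 11%/365)^365 − 1 = (1 + 0.00030137)^365 − 1.
(1 + 0.00030137)^365 ≈ 1.11626, so EAR ≈ 11.62596%.

11.63%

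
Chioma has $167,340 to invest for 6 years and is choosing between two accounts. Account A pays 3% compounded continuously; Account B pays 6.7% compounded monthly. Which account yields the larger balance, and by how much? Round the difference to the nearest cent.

Account B, by $49,519.85

Account A growth factor: e^(0.03·6) = e^0.18 ≈ 1.19721736312; balance ≈ 200,342.3535.
Account B growth factor: (1 + 0.067/12)^72 ≈ 1.49314093285; balance ≈ 249,862.2037.
Account B is larger by 49,519.8502.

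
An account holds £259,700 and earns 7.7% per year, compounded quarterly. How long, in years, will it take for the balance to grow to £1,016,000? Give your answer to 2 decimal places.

17.89 years

We need (1 + 0.01925)^(4t) = 3.9122, so 4t = ln 3.9122 / ln 1.01925 ≈ 71.5423.
t ≈ 71.5423/4 = 17.8856 years.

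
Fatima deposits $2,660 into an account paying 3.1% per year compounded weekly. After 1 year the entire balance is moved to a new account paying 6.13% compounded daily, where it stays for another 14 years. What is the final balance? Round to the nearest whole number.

$6,472

Phase 1: 2,660·(1 + 0.031/52)^52 ≈ 2,743.7261.
Phase 2: 2,743.7261·(1 + 0.0613/365)^5110 ≈ 6,471.7389.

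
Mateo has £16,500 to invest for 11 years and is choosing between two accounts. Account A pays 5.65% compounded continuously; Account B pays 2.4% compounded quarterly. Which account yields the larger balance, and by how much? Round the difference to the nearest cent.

Account A, by £9,250.18

Account A growth factor: e^(0.0565·11) = e^0.6215 ≈ 1.8617185262; balance ≈ 30,718.3557.
Account B growth factor: (1 + 0.006)^44 ≈ 1.3011014225; balance ≈ 21,468.1735.
Account A is larger by 9,250.1822.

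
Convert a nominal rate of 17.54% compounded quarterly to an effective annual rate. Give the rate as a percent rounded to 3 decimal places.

One year is 4 periods at 0.04385 each: (1 + 0.04385)^4 ≈ 1.187278.
EAR = 1.187278 − 1 ≈ 18.72779%.

18.728%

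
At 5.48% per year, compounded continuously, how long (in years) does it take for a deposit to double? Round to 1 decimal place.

12.6 years

e^(0.0548t) = 2, so 0.0548t = ln 2 ≈ 0.69315.
t ≈ 0.69315/0.0548 ≈ 12.6487.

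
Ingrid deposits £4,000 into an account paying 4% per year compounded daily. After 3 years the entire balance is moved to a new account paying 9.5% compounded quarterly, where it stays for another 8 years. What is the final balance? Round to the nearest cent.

Phase 1: 4,000·(1 + 0.04/365)^1095 ≈ 4,509.9578.
Phase 2: 4,509.9578·(1 + 0.02375)^32 ≈ 9,558.2359.

£9,558.24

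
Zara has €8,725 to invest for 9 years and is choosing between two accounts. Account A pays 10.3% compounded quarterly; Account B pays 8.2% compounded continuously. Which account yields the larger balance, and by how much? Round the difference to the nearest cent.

Account A, by €3,539.66

A: (1 + 0.02575)^36 ≈ 2.4974391934, so 8,725 × 2.4974391934 ≈ 21,790.1570.
B: e^(0.082·9) = e^0.738 ≈ 2.0917478325, so 8,725 × 2.0917478325 ≈ 18,250.4998.
Difference ≈ 3,539.6571 in favor of A.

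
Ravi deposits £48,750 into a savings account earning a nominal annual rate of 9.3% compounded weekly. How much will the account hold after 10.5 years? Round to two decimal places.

£129,325.57

Periodic rate = 9.3%/52 = 0.00178846; periods = 52·10.5 = 546.
A = 48,750·(1 + 0.093/52)^546 ≈ 48,750·2.6528321984 ≈ 129,325.5697.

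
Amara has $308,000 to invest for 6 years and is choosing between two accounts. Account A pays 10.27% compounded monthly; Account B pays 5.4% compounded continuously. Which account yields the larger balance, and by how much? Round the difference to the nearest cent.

Account A, by $143,029.40

Account A growth factor: (1 + 0.1027/12)^72 ≈ 1.84702849003; balance ≈ 568,884.7749.
Account B growth factor: e^(0.054·6) = e^0.324 ≈ 1.38264730712; balance ≈ 425,855.3706.
Account A is larger by 143,029.4043.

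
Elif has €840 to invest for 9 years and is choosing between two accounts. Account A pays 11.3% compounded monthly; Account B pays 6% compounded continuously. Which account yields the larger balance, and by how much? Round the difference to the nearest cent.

Account A, by €870.03

Account A growth factor: (1 + 0.113/12)^108 ≈ 2.751762112; balance ≈ 2,311.4802.
Account B growth factor: e^(0.06·9) = e^0.54 ≈ 1.716006862; balance ≈ 1,441.4458.
Account A is larger by 870.0344.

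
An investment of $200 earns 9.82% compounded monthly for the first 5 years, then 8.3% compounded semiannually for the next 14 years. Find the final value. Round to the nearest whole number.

After 5 years at 9.82%: 200 × 1.630687794 ≈ 326.1376.
Then 14 years at 8.3%: 326.1376 × 3.122192527 ≈ 1,018.2642.

$1,018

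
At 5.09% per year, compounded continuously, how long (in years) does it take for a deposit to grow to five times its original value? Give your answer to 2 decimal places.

31.62 years

e^(0.0509t) = 5, so 0.0509t = ln 5 ≈ 1.6094.
t ≈ 1.6094/0.0509 ≈ 31.6196.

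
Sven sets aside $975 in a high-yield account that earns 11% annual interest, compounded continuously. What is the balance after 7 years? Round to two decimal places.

A = P·e^(rt) = 975·e^(0.11·7) = 975·e^0.77.
e^0.77 ≈ 2.159766254, so A ≈ 2,105.7721.

$2,105.77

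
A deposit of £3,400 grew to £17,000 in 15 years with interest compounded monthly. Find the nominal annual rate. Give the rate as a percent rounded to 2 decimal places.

The 180-period growth factor is 17,000/3,400 = 5.
r/12 = 5^(1/180) − 1 ≈ 0.00898141, so r ≈ 12·0.00898141 = 10.77770%.

10.78%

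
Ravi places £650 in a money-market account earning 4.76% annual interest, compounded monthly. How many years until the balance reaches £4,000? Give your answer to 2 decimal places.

38.25 years

(1 + 0.00396667)^(12t) = 4,000/650 = 6.1538.
12t·ln(1 + 0.00396667) = ln(6.1538); 12t = 1.8171/0.00395882 ≈ 458.9946.
t ≈ 38.2496 years.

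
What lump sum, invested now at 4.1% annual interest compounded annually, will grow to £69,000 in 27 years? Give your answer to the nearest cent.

Growth factor = (1 + 0.041)^27 ≈ 2.95916851.
P = 69,000/2.95916851 ≈ 23,317.3609.

£23,317.36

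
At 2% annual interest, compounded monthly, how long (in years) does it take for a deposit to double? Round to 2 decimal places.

(1 + 0.00166667)^(12t) = 2.
12t = ln 2 / ln(1 + 0.00166667) ≈ 0.69315/0.00166528 ≈ 416.2348.
t ≈ 34.6862.

34.69 years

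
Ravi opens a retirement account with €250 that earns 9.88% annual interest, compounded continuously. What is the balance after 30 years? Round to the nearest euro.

€4,844

A = P·e^(rt) = 250·e^(0.0988·30) = 250·e^2.964.
e^2.964 ≈ 19.37531823, so A ≈ 4,843.8296.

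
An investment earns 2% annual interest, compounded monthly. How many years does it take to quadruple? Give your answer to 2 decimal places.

(1 + 0.00166667)^(12t) = 4.
12t = ln 4 / ln(1 + 0.00166667) ≈ 1.3863/0.00166528 ≈ 832.4696.
t ≈ 69.3725.

69.37 years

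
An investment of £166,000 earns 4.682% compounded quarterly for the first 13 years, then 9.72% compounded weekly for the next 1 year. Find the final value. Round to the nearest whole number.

£335,031

Phase 1: 166,000·(1 + 0.011705)^52 ≈ 304,025.9808.
Phase 2: 304,025.9808·(1 + 0.0972/52)^52 ≈ 335,030.7871.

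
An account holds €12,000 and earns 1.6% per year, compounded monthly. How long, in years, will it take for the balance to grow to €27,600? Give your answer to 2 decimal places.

52.09 years

(1 + 0.00133333)^(12t) = 27,600/12,000 = 2.3.
12t·ln(1 + 0.00133333) = ln(2.3); 12t = 0.83291/0.00133245 ≈ 625.0982.
t ≈ 52.0915 years.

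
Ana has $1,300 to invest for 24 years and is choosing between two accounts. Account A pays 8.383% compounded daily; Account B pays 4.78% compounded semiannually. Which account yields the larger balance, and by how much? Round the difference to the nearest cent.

Account A growth factor: (1 + 0.08383/365)^8760 ≈ 7.475933507; balance ≈ 9,718.7136.
Account B growth factor: (1 + 0.0239)^48 ≈ 3.107148886; balance ≈ 4,039.2936.
Account A is larger by 5,679.4200.

Account A, by $5,679.42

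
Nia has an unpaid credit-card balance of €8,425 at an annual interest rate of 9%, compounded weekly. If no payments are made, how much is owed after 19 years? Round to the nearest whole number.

€46,513

Growth factor = (1 + 0.09/52)^988 ≈ 5.520795143.
A ≈ 8,425 × 5.520795143 ≈ 46,512.6991.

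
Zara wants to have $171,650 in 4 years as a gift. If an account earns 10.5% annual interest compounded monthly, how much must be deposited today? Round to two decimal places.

$112,988.31

Periodic rate = 10.5%/12 = 0.00875; 48 periods.
P = 171,650/(1 + 0.00875)^48 ≈ 171,650/1.51918369661 ≈ 112,988.3110.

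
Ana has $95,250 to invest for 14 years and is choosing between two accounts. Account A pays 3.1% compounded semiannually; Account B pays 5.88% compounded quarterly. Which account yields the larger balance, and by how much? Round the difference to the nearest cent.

Account A growth factor: (1 + 0.0155)^28 ≈ 1.53828914963; balance ≈ 146,522.0415.
Account B growth factor: (1 + 0.0147)^56 ≈ 2.26416973532; balance ≈ 215,662.1673.
Account B is larger by 69,140.1258.

Account B, by $69,140.13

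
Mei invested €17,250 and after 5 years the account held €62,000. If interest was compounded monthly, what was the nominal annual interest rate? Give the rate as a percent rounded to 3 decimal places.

25.861%

(1 + r/12)^60 = 62,000/17,250 = 3.5942.
1 + r/12 = 3.5942^(1/60) ≈ 1.021551, so r/12 ≈ 0.021551.
r ≈ 12·0.021551 = 25.86117%.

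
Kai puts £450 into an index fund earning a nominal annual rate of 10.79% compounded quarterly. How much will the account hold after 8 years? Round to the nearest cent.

Periodic rate = 10.79%/4 = 0.026975; periods = 4·8 = 32.
A = 450·(1 + 0.026975)^32 ≈ 450·2.343774849 ≈ 1,054.6987.

£1,054.70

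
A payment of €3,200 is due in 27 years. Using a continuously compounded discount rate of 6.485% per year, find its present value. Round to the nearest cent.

€555.55

P = A·e^(−rt) = 3,200·e^(−1.75095).
e^(−1.75095) ≈ 0.1736089366, so P ≈ 555.5486.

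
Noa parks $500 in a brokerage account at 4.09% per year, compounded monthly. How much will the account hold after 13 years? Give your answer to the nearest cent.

Growth factor = (1 + 0.0409/12)^156 ≈ 1.70028511.
A ≈ 500 × 1.70028511 ≈ 850.1426.

$850.14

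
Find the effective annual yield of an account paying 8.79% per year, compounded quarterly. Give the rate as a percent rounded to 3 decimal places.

One year is 4 periods at 0.021975 each: (1 + 0.021975)^4 ≈ 1.09084.
EAR = 1.09084 − 1 ≈ 9.08401%.

9.084%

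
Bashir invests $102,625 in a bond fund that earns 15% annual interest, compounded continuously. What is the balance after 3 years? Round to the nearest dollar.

A = P·e^(rt) = 102,625·e^(0.15·3) = 102,625·e^0.45.
e^0.45 ≈ 1.56831218549, so A ≈ 160,948.0380.

$160,948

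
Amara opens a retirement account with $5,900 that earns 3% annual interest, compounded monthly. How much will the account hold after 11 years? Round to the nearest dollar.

$8,203

Periodic rate = 3%/12 = 0.0025; periods = 12·11 = 132.
A = 5,900·(1 + 0.0025)^132 ≈ 5,900·1.390395427 ≈ 8,203.3330.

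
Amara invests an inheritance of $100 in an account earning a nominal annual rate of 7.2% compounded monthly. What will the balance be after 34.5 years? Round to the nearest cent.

Growth factor = (1 + 0.006)^414 ≈ 11.90046737.
A ≈ 100 × 11.90046737 ≈ 1,190.0467.

$1,190.05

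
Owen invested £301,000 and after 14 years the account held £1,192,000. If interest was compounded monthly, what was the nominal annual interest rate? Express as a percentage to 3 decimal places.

(1 + r/12)^168 = 1,192,000/301,000 = 3.96013.
1 + r/12 = 3.96013^(1/168) ≈ 1.008226, so r/12 ≈ 0.00822578.
r ≈ 12·0.00822578 = 9.87093%.

9.871%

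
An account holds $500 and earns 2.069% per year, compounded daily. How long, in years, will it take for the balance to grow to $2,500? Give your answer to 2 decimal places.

77.79 years

We need (1 + 0.0000566849)^(365t) = 5, so 365t = ln 5 / ln 1.000057 ≈ 28393.4987.
t ≈ 28393.4987/365 = 77.7904 years.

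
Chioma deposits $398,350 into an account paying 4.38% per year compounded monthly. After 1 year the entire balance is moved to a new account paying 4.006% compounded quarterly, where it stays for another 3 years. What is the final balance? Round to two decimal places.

After 1 years at 4.38%: 398,350 × 1.04469007134 ≈ 416,152.2899.
Then 3 years at 4.006%: 416,152.2899 × 1.12702586684 ≈ 469,014.3953.

$469,014.40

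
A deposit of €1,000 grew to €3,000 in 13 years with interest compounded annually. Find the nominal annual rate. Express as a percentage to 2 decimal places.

8.82%

The 13-period growth factor is 3,000/1,000 = 3.
r = 3^(1/13) − 1 ≈ 0.0881822, i.e. 8.81822%.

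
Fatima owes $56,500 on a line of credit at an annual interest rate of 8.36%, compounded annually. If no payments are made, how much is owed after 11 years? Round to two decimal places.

$136,649.30

Annual rate = 8.36% = 0.0836; years = 11.
A = 56,500·(1 + 0.0836)^11 ≈ 56,500·2.41857166179 ≈ 136,649.2989.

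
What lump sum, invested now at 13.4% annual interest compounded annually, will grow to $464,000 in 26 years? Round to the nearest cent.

$17,643.25

Annual rate = 13.4% = 0.134; 26 periods.
P = 464,000/(1 + 0.134)^26 ≈ 464,000/26.299011106 ≈ 17,643.2489.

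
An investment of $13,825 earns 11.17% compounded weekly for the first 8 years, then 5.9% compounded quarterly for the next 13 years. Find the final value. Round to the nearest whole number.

$72,278

After 8 years at 11.17%: 13,825 × 2.4415708214 ≈ 33,754.7166.
Then 13 years at 5.9%: 33,754.7166 × 2.1412684569 ≈ 72,277.9099.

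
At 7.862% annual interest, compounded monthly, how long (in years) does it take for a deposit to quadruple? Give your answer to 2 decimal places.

17.69 years

(1 + 0.00655167)^(12t) = 4.
12t = ln 4 / ln(1 + 0.00655167) ≈ 1.3863/0.0065303 ≈ 212.2865.
t ≈ 17.6905.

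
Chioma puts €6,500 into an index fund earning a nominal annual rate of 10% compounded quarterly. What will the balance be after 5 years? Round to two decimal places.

€10,651.01

Growth factor = (1 + 0.025)^20 ≈ 1.6386164403.
A ≈ 6,500 × 1.6386164403 ≈ 10,651.0069.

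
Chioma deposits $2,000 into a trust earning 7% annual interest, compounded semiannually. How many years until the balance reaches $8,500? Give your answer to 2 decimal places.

21.03 years

(1 + 0.035)^(2t) = 8,500/2,000 = 4.25.
2t·ln(1 + 0.035) = ln(4.25); 2t = 1.4469/0.0344014 ≈ 42.0599.
t ≈ 21.0299 years.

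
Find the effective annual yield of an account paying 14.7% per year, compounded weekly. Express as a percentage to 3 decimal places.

15.811%

One year is 52 periods at 0.00282692 each: (1 + 0.00282692)^52 ≈ 1.158114.
EAR = 1.158114 − 1 ≈ 15.81138%.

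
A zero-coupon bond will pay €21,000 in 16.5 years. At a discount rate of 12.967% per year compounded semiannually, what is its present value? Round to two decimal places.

Growth factor = (1 + 0.064835)^33 ≈ 7.9490728576.
P = 21,000/7.9490728576 ≈ 2,641.8175.

€2,641.82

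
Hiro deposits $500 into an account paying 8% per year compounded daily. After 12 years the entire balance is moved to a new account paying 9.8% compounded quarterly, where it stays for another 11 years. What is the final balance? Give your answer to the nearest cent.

After 12 years at 8%: 500 × 2.611421763 ≈ 1,305.7109.
Then 11 years at 9.8%: 1,305.7109 × 2.900857267 ≈ 3,787.6809.

$3,787.68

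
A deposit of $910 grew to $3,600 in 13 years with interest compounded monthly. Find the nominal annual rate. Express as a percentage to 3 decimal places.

10.626%

(1 + r/12)^156 = 3,600/910 = 3.95604.
1 + r/12 = 3.95604^(1/156) ≈ 1.008855, so r/12 ≈ 0.00885464.
r ≈ 12·0.00885464 = 10.62557%.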